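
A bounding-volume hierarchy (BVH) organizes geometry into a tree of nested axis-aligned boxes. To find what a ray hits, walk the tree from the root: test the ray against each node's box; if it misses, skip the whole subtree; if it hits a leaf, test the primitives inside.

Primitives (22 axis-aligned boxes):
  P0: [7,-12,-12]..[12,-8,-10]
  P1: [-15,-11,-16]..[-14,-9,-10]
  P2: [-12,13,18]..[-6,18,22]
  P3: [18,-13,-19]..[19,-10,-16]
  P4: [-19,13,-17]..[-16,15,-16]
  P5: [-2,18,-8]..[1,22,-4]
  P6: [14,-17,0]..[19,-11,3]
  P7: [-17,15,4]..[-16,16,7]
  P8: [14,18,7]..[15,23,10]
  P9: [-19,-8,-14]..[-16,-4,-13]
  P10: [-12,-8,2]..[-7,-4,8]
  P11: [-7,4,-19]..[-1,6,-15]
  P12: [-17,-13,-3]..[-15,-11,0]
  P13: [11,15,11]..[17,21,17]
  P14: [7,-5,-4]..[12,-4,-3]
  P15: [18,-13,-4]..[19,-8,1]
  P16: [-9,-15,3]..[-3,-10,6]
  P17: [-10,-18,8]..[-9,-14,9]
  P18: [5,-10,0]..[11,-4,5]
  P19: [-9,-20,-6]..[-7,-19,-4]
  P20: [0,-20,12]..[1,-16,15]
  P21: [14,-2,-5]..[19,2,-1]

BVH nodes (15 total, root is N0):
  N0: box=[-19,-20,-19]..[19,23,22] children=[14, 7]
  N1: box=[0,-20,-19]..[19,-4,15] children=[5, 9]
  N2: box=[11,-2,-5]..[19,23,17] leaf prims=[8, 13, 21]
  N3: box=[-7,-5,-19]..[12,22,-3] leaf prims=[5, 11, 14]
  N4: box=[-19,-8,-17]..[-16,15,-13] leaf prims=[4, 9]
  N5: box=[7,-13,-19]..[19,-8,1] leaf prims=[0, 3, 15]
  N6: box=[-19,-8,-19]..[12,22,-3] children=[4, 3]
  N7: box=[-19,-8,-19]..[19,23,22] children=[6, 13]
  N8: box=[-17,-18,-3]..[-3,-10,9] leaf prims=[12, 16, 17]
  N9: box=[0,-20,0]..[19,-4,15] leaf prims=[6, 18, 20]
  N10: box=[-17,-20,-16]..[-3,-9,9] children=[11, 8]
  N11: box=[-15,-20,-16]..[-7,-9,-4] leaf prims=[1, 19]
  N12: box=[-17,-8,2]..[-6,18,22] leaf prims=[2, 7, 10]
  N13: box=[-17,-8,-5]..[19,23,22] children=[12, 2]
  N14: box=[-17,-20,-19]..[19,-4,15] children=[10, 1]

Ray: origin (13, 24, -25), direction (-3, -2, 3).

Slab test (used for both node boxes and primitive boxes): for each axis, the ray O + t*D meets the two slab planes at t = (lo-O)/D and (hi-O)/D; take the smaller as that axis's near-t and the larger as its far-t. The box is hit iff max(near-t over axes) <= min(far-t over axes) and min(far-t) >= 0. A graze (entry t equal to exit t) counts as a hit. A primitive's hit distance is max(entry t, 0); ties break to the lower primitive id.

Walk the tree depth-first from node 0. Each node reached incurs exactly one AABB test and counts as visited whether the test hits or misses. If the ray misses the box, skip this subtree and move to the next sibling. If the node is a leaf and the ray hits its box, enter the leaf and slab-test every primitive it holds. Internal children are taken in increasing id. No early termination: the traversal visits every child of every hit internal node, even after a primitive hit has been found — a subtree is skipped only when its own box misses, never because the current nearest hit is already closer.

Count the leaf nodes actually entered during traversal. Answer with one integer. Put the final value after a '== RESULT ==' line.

Trace the traversal:
N0 x:[-2,32/3] y:[1/2,22] z:[2,47/3] -> hit [2,32/3], descend [7, 14]
  N7 x:[-2,32/3] y:[1/2,16] z:[2,47/3] -> hit [2,32/3], descend [6, 13]
    N6 x:[1/3,32/3] y:[1,16] z:[2,22/3] -> hit [2,22/3], descend [3, 4]
      N3 x:[1/3,20/3] y:[1,29/2] z:[2,22/3] -> hit [2,20/3] leaf, test {P5(miss), P11(miss), P14(miss)}
      N4 x:[29/3,32/3] y:[9/2,16] z:[8/3,4] -> miss, prune
    N13 x:[-2,10] y:[1/2,16] z:[20/3,47/3] -> hit [20/3,10], descend [2, 12]
      N2 x:[-2,2/3] y:[1/2,13] z:[20/3,14] -> miss, prune
      N12 x:[19/3,10] y:[3,16] z:[9,47/3] -> hit [9,10] leaf, test {P2(miss), P7(miss), P10(miss)}
  N14 x:[-2,10] y:[14,22] z:[2,40/3] -> miss, prune

order=[0, 7, 6, 3, 4, 13, 2, 12, 14]  |boxes|=9  |leaves|=2  hit=miss

== RESULT ==
2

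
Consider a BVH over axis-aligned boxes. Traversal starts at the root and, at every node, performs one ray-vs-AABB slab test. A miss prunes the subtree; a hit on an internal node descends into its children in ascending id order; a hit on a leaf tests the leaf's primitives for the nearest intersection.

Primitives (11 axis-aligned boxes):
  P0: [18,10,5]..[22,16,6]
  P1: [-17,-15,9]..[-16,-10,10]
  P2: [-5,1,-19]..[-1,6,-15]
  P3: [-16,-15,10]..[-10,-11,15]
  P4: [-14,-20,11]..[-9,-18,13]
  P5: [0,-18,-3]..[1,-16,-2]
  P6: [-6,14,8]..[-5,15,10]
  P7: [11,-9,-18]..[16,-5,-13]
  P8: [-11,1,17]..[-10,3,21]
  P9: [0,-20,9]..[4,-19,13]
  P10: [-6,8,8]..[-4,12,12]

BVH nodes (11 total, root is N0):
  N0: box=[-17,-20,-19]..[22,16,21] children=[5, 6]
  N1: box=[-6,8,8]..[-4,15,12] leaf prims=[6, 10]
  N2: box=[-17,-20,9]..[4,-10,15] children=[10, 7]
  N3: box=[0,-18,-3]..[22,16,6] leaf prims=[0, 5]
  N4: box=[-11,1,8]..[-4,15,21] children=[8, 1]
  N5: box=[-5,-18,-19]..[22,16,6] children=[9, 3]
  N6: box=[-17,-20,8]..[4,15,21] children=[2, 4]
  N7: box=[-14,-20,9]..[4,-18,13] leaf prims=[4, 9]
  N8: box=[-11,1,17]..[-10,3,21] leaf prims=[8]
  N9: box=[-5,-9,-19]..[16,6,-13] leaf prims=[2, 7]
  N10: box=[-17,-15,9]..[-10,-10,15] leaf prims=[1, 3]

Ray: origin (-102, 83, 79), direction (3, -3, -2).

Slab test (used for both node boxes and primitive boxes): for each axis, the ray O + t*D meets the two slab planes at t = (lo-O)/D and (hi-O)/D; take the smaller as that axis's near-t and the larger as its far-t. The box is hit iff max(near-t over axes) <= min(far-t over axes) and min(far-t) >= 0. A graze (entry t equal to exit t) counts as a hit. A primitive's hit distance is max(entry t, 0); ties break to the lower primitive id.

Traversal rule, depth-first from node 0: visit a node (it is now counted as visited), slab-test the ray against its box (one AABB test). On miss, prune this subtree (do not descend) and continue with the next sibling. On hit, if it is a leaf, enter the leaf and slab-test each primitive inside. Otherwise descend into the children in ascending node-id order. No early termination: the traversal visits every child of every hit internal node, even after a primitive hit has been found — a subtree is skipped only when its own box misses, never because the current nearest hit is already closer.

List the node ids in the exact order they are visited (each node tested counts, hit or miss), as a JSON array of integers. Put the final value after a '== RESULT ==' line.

Trace the traversal:
N0 x:[85/3,124/3] y:[67/3,103/3] z:[29,49] -> hit [29,103/3], descend [5, 6]
  N5 x:[97/3,124/3] y:[67/3,101/3] z:[73/2,49] -> miss, prune
  N6 x:[85/3,106/3] y:[68/3,103/3] z:[29,71/2] -> hit [29,103/3], descend [2, 4]
    N2 x:[85/3,106/3] y:[31,103/3] z:[32,35] -> hit [32,103/3], descend [7, 10]
      N7 x:[88/3,106/3] y:[101/3,103/3] z:[33,35] -> hit [101/3,103/3] leaf, test {P4(miss), P9@t=34}
      N10 x:[85/3,92/3] y:[31,98/3] z:[32,35] -> miss, prune
    N4 x:[91/3,98/3] y:[68/3,82/3] z:[29,71/2] -> miss, prune

order=[0, 5, 6, 2, 7, 10, 4]  |boxes|=7  |leaves|=1  hit=P9

== RESULT ==
[0, 5, 6, 2, 7, 10, 4]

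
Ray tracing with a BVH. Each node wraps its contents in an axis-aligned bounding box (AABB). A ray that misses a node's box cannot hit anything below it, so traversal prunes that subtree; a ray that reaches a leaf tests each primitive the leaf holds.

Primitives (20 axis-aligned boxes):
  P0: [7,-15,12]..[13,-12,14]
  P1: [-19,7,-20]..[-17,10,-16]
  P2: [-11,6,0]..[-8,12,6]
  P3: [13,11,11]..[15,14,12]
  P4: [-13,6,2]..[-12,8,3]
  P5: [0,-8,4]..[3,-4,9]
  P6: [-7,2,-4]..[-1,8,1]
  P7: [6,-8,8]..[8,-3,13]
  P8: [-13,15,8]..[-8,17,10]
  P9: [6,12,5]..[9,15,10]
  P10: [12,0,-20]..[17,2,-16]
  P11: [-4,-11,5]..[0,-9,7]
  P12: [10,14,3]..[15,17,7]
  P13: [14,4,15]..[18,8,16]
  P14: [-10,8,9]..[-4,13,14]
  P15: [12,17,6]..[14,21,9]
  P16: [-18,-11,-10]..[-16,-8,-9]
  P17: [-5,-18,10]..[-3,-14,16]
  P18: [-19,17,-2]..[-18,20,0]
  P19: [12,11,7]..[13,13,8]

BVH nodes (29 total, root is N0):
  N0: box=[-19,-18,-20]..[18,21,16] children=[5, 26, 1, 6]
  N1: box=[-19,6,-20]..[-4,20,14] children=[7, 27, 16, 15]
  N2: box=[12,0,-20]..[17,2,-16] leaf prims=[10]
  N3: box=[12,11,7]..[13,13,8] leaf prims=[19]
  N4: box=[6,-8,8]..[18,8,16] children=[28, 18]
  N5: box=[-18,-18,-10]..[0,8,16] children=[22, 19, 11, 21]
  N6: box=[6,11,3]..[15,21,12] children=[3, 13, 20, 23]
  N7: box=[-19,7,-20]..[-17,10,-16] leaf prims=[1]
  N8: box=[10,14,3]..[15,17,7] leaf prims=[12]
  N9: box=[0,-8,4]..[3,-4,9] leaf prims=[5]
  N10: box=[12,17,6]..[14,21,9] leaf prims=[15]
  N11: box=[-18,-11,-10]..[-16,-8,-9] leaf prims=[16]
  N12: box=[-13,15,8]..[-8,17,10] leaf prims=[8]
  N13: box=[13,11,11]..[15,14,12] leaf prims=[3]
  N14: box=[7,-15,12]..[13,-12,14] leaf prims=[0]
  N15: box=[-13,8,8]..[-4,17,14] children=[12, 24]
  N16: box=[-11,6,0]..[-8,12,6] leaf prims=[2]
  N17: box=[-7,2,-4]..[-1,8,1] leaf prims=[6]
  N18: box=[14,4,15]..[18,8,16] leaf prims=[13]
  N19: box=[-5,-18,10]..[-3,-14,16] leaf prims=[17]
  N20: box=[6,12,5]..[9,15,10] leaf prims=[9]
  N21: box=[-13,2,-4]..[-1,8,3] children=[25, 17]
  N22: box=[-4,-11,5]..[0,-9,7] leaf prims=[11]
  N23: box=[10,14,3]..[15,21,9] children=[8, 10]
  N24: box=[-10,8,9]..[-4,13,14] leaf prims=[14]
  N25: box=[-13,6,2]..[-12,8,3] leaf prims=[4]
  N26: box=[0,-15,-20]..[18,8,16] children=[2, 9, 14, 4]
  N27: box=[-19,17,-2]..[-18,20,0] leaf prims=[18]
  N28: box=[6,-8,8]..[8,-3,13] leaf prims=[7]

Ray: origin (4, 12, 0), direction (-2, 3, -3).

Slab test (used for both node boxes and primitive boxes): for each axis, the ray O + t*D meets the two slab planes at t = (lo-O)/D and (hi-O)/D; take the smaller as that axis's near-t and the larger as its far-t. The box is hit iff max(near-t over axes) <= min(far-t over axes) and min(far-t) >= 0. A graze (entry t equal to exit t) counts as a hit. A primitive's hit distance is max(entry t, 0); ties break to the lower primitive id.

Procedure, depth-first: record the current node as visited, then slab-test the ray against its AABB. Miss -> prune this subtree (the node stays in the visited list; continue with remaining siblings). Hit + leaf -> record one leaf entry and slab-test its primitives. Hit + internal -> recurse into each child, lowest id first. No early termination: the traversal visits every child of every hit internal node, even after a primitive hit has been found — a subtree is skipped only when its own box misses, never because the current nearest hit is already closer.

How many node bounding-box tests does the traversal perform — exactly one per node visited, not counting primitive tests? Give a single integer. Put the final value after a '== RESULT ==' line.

Trace the traversal:
N0 x:[-7,23/2] y:[-10,3] z:[-16/3,20/3] -> hit [-16/3,3], descend [1, 5, 6, 26]
  N1 x:[4,23/2] y:[-2,8/3] z:[-14/3,20/3] -> miss, prune
  N5 x:[2,11] y:[-10,-4/3] z:[-16/3,10/3] -> miss, prune
  N6 x:[-11/2,-1] y:[-1/3,3] z:[-4,-1] -> miss, prune
  N26 x:[-7,2] y:[-9,-4/3] z:[-16/3,20/3] -> miss, prune

5 AABB tests over nodes [0, 1, 5, 6, 26]; 0 leaves entered; closest miss.

== RESULT ==
5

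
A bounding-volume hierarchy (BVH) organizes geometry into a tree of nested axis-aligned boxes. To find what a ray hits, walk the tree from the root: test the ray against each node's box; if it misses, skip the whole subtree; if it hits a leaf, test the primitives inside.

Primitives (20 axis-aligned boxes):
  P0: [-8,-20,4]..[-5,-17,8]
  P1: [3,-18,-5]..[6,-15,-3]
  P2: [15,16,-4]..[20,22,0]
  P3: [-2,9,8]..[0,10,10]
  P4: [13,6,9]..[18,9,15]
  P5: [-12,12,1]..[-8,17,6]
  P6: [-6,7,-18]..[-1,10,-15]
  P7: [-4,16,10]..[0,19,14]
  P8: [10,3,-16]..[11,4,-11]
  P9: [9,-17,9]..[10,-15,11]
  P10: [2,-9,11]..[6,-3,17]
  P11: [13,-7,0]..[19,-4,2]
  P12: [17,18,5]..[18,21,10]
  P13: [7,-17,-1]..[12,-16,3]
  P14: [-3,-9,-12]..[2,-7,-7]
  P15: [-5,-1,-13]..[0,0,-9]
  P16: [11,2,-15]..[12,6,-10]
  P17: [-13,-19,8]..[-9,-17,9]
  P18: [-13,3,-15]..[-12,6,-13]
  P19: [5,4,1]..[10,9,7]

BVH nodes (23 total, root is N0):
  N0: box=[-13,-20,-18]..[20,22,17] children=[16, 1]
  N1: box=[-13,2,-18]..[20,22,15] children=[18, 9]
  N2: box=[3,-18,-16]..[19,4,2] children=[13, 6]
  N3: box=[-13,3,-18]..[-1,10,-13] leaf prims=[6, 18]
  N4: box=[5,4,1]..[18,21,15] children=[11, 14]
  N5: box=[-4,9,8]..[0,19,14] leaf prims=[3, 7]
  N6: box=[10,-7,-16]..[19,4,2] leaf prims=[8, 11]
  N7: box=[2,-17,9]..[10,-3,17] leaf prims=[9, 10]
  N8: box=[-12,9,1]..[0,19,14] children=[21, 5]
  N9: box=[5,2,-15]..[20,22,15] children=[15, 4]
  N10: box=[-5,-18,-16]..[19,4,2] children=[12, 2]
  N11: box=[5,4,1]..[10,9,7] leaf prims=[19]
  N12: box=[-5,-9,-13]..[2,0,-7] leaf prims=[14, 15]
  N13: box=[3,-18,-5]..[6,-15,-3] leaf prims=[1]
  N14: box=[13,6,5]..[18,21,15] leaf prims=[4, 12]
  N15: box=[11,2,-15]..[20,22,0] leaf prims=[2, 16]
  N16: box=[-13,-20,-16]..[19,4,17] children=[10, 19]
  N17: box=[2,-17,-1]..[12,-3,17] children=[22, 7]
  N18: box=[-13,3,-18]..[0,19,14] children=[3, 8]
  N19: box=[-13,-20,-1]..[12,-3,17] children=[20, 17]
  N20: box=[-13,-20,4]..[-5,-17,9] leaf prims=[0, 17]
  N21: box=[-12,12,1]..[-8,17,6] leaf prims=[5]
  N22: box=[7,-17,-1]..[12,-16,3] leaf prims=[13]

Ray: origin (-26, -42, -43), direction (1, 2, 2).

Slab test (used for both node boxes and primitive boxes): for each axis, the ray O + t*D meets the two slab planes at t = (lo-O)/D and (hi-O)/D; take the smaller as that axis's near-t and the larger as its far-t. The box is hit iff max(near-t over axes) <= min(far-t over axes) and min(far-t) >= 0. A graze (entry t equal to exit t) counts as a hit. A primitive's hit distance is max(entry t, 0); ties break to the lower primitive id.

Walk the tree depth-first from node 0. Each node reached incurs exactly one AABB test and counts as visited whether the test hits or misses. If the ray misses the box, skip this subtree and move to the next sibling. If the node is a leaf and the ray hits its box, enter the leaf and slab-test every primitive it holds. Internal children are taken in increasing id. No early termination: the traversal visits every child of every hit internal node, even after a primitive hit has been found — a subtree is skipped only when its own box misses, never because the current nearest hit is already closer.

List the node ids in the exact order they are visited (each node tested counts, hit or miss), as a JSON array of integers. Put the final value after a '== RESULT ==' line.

Walk:
N0 x:[13,46] y:[11,32] z:[25/2,30] -> hit [13,30], descend [1, 16]
  N1 x:[13,46] y:[22,32] z:[25/2,29] -> hit [22,29], descend [9, 18]
    N9 x:[31,46] y:[22,32] z:[14,29] -> miss, prune
    N18 x:[13,26] y:[45/2,61/2] z:[25/2,57/2] -> hit [45/2,26], descend [3, 8]
      N3 x:[13,25] y:[45/2,26] z:[25/2,15] -> miss, prune
      N8 x:[14,26] y:[51/2,61/2] z:[22,57/2] -> hit [51/2,26], descend [5, 21]
        N5 x:[22,26] y:[51/2,61/2] z:[51/2,57/2] -> hit [51/2,26] leaf, test {P3@t=51/2, P7(miss)}
        N21 x:[14,18] y:[27,59/2] z:[22,49/2] -> miss, prune
  N16 x:[13,45] y:[11,23] z:[27/2,30] -> hit [27/2,23], descend [10, 19]
    N10 x:[21,45] y:[12,23] z:[27/2,45/2] -> hit [21,45/2], descend [2, 12]
      N2 x:[29,45] y:[12,23] z:[27/2,45/2] -> miss, prune
      N12 x:[21,28] y:[33/2,21] z:[15,18] -> miss, prune
    N19 x:[13,38] y:[11,39/2] z:[21,30] -> miss, prune

order=[0, 1, 9, 18, 3, 8, 5, 21, 16, 10, 2, 12, 19]  |boxes|=13  |leaves|=1  hit=P3

== RESULT ==
[0, 1, 9, 18, 3, 8, 5, 21, 16, 10, 2, 12, 19]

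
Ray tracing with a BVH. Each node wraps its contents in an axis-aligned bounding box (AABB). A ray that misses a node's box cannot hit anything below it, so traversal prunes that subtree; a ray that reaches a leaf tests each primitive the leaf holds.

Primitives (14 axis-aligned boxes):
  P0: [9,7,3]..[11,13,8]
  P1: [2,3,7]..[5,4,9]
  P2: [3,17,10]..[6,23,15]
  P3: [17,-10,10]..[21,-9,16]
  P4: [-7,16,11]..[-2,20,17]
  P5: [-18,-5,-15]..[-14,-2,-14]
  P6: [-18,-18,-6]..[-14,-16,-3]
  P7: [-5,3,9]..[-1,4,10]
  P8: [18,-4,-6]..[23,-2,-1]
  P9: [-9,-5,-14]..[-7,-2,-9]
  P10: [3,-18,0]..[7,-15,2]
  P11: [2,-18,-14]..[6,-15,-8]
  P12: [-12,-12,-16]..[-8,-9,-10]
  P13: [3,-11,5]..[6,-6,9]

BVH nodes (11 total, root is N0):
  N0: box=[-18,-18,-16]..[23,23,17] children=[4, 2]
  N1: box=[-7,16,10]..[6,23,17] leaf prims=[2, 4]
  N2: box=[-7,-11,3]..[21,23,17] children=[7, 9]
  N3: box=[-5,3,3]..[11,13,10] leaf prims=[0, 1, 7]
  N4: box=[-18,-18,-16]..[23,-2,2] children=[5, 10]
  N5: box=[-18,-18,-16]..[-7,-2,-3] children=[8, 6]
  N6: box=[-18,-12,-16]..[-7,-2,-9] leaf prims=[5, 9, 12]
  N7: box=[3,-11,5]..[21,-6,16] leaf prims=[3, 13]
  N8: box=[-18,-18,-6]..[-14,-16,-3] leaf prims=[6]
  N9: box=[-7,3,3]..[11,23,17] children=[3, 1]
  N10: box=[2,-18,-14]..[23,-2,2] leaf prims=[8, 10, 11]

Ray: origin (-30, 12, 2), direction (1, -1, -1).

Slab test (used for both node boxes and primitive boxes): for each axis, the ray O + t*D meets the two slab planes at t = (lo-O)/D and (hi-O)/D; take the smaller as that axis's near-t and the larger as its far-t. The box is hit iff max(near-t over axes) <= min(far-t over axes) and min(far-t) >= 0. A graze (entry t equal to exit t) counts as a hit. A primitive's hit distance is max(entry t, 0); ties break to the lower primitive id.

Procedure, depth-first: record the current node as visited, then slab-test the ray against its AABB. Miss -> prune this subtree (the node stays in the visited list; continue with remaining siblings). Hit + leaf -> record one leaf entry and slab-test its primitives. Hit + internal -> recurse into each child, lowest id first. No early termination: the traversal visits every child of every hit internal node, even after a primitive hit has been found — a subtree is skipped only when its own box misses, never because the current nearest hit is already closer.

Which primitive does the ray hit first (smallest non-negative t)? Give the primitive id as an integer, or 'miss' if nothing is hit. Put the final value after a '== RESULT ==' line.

Walk:
N0 x:[12,53] y:[-11,30] z:[-15,18] -> hit [12,18], descend [2, 4]
  N2 x:[23,51] y:[-11,23] z:[-15,-1] -> miss, prune
  N4 x:[12,53] y:[14,30] z:[0,18] -> hit [14,18], descend [5, 10]
    N5 x:[12,23] y:[14,30] z:[5,18] -> hit [14,18], descend [6, 8]
      N6 x:[12,23] y:[14,24] z:[11,18] -> hit [14,18] leaf, test {P5@t=16, P9(miss), P12(miss)}
      N8 x:[12,16] y:[28,30] z:[5,8] -> miss, prune
    N10 x:[32,53] y:[14,30] z:[0,16] -> miss, prune

Visited [0, 2, 4, 5, 6, 8, 10]. Tests: 7 box, 1 leaf. Nearest: P5.

== RESULT ==
5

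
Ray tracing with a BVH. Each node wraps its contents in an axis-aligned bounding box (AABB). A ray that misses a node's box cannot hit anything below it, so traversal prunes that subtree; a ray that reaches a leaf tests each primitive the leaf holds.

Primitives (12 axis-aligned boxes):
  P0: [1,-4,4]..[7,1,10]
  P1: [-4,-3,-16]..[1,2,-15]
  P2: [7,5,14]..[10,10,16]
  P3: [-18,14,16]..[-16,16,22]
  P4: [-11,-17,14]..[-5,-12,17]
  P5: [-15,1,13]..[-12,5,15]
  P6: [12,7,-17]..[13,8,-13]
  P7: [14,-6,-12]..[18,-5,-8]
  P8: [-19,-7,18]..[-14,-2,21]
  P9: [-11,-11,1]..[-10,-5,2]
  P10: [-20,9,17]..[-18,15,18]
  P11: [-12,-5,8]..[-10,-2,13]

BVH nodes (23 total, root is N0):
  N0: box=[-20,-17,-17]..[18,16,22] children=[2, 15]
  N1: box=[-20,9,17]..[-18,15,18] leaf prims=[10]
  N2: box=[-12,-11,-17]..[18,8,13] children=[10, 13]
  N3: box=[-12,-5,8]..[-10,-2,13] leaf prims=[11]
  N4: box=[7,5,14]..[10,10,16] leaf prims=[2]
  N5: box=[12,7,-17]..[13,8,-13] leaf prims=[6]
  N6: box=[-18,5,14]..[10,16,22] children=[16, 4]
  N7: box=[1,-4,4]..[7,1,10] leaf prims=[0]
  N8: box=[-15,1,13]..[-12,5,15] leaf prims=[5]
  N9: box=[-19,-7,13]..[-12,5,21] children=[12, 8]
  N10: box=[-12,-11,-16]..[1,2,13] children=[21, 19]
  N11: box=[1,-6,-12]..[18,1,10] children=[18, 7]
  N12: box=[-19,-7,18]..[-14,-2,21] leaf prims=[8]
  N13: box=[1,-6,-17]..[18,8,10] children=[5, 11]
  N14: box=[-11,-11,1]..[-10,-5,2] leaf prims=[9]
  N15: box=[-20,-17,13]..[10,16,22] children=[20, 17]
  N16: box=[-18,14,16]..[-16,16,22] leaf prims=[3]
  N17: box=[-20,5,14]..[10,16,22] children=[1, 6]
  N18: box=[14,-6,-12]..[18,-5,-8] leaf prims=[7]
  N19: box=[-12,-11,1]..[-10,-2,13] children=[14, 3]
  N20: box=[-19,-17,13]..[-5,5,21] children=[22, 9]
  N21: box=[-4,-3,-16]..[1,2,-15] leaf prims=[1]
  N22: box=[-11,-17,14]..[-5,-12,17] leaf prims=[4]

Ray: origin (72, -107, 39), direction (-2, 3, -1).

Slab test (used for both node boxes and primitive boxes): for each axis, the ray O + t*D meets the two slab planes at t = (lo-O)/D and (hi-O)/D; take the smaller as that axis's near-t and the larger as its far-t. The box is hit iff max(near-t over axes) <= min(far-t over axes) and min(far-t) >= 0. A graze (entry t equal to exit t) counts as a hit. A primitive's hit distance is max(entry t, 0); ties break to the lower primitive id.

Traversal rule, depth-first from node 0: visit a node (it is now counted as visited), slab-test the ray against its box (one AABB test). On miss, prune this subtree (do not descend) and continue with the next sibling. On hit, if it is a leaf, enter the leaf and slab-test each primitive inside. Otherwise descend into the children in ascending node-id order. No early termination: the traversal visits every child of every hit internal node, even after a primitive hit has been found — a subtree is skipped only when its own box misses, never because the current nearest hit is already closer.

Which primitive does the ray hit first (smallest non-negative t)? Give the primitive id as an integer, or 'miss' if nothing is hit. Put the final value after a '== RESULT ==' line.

Traverse from the root:
N0 x:[27,46] y:[30,41] z:[17,56] -> hit [30,41], descend [2, 15]
  N2 x:[27,42] y:[32,115/3] z:[26,56] -> hit [32,115/3], descend [10, 13]
    N10 x:[71/2,42] y:[32,109/3] z:[26,55] -> hit [71/2,109/3], descend [19, 21]
      N19 x:[41,42] y:[32,35] z:[26,38] -> miss, prune
      N21 x:[71/2,38] y:[104/3,109/3] z:[54,55] -> miss, prune
    N13 x:[27,71/2] y:[101/3,115/3] z:[29,56] -> hit [101/3,71/2], descend [5, 11]
      N5 x:[59/2,30] y:[38,115/3] z:[52,56] -> miss, prune
      N11 x:[27,71/2] y:[101/3,36] z:[29,51] -> hit [101/3,71/2], descend [7, 18]
        N7 x:[65/2,71/2] y:[103/3,36] z:[29,35] -> hit [103/3,35] leaf, test {P0@t=103/3}
        N18 x:[27,29] y:[101/3,34] z:[47,51] -> miss, prune
  N15 x:[31,46] y:[30,41] z:[17,26] -> miss, prune

Summary -> nodes [0, 2, 10, 19, 21, 13, 5, 11, 7, 18, 15]; box-tests=11; leaf-entries=1; first=P0

== RESULT ==
0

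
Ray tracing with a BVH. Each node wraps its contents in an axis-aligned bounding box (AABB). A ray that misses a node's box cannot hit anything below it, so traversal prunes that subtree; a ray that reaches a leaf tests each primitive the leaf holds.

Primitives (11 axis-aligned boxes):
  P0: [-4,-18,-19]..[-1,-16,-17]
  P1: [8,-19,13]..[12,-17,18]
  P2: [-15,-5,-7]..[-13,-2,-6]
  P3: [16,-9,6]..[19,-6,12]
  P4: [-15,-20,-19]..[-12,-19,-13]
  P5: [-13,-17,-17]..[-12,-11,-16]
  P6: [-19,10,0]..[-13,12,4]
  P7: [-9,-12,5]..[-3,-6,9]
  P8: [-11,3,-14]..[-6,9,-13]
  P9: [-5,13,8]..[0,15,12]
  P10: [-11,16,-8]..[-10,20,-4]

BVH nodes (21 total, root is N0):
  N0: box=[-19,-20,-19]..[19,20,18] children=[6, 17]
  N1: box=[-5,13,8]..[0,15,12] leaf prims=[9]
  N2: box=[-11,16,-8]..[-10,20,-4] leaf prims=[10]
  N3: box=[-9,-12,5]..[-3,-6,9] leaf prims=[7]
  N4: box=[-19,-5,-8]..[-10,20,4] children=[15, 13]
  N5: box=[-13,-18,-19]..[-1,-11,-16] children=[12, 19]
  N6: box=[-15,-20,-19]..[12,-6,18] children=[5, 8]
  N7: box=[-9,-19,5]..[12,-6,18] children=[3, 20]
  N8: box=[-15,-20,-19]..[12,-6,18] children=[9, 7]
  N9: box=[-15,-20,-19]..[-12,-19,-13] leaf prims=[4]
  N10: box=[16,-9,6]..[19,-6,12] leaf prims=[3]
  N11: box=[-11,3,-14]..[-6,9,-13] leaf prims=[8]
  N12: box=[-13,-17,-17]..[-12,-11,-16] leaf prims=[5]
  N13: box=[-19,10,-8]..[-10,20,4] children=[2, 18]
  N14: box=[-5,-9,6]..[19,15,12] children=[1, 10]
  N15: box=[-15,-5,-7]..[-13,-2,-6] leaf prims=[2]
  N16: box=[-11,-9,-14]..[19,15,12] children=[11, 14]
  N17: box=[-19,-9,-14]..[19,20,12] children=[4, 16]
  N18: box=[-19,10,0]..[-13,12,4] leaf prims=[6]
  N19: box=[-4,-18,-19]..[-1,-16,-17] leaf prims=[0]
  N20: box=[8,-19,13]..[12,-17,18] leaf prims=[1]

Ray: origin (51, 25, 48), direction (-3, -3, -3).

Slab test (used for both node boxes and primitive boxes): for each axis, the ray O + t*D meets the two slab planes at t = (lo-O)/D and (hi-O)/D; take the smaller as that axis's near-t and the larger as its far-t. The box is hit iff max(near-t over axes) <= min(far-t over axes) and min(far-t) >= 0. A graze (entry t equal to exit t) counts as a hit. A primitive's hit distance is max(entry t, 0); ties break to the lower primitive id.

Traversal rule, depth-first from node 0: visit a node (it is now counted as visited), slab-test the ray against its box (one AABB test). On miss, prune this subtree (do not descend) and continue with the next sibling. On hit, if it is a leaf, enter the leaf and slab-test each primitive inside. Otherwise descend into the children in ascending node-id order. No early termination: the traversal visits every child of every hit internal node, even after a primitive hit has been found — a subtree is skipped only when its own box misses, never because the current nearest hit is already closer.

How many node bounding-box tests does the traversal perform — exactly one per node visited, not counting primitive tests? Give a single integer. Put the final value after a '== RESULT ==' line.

Trace the traversal:
N0 x:[32/3,70/3] y:[5/3,15] z:[10,67/3] -> hit [32/3,15], descend [6, 17]
  N6 x:[13,22] y:[31/3,15] z:[10,67/3] -> hit [13,15], descend [5, 8]
    N5 x:[52/3,64/3] y:[12,43/3] z:[64/3,67/3] -> miss, prune
    N8 x:[13,22] y:[31/3,15] z:[10,67/3] -> hit [13,15], descend [7, 9]
      N7 x:[13,20] y:[31/3,44/3] z:[10,43/3] -> hit [13,43/3], descend [3, 20]
        N3 x:[18,20] y:[31/3,37/3] z:[13,43/3] -> miss, prune
        N20 x:[13,43/3] y:[14,44/3] z:[10,35/3] -> miss, prune
      N9 x:[21,22] y:[44/3,15] z:[61/3,67/3] -> miss, prune
  N17 x:[32/3,70/3] y:[5/3,34/3] z:[12,62/3] -> miss, prune

9 AABB tests over nodes [0, 6, 5, 8, 7, 3, 20, 9, 17]; 0 leaves entered; closest miss.

== RESULT ==
9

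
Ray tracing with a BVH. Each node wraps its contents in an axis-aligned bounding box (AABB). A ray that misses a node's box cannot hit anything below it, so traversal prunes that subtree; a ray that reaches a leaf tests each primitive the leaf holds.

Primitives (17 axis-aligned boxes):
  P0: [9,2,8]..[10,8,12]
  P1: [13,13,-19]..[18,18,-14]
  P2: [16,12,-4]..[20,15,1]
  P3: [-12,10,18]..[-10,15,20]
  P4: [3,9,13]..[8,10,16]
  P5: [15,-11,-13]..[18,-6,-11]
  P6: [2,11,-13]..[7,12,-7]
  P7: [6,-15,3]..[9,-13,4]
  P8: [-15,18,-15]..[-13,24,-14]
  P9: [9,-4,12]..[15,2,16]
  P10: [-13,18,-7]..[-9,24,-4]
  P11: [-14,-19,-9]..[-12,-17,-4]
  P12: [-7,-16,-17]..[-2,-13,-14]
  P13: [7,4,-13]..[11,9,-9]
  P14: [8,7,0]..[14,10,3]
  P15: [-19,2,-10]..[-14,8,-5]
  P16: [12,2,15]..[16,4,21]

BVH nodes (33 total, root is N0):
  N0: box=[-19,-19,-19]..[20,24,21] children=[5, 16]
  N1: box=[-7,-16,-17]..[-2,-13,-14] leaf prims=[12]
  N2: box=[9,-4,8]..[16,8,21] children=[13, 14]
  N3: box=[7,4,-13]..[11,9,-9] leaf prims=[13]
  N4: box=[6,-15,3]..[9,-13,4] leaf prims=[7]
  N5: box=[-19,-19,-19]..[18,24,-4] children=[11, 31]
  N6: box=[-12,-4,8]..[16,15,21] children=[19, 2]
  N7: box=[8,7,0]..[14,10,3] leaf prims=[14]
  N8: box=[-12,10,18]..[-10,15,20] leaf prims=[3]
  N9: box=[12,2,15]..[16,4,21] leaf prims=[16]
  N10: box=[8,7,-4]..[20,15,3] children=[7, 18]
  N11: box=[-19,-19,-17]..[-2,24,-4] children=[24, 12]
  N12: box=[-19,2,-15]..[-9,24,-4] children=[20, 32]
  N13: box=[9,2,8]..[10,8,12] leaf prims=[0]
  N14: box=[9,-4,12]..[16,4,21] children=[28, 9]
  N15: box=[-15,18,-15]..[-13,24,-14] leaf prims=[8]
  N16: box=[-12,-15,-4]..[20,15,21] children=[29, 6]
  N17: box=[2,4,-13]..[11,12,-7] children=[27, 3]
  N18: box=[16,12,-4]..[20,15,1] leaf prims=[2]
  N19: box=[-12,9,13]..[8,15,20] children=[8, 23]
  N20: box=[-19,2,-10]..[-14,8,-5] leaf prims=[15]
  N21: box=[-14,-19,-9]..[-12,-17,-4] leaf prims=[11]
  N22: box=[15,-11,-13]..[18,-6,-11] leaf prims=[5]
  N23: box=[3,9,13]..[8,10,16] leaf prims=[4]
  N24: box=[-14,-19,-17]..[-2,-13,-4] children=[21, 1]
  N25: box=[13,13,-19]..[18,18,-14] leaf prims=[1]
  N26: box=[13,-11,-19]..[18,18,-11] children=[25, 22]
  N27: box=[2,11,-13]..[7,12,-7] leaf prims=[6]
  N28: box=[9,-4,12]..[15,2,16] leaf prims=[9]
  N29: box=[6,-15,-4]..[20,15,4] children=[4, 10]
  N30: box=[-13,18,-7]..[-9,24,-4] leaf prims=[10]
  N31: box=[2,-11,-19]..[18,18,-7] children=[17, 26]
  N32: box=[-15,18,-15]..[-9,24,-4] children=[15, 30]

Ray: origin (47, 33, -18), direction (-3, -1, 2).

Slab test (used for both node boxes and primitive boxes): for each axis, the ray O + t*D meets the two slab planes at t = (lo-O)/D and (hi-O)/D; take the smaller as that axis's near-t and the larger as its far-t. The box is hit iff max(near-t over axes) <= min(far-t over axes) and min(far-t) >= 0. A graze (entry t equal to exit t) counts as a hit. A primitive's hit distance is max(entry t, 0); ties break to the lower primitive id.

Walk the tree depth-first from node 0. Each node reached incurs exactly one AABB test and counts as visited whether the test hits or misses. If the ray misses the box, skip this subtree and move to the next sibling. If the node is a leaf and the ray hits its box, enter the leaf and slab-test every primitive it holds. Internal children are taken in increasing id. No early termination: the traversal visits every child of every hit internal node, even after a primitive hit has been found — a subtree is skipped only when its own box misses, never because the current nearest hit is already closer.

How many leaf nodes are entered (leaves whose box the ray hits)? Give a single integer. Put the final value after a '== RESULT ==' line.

Trace the traversal:
N0 x:[9,22] y:[9,52] z:[-1/2,39/2] -> hit [9,39/2], descend [5, 16]
  N5 x:[29/3,22] y:[9,52] z:[-1/2,7] -> miss, prune
  N16 x:[9,59/3] y:[18,48] z:[7,39/2] -> hit [18,39/2], descend [6, 29]
    N6 x:[31/3,59/3] y:[18,37] z:[13,39/2] -> hit [18,39/2], descend [2, 19]
      N2 x:[31/3,38/3] y:[25,37] z:[13,39/2] -> miss, prune
      N19 x:[13,59/3] y:[18,24] z:[31/2,19] -> hit [18,19], descend [8, 23]
        N8 x:[19,59/3] y:[18,23] z:[18,19] -> hit [19,19] leaf, test {P3@t=19}
        N23 x:[13,44/3] y:[23,24] z:[31/2,17] -> miss, prune
    N29 x:[9,41/3] y:[18,48] z:[7,11] -> miss, prune

order=[0, 5, 16, 6, 2, 19, 8, 23, 29]  |boxes|=9  |leaves|=1  hit=P3

== RESULT ==
1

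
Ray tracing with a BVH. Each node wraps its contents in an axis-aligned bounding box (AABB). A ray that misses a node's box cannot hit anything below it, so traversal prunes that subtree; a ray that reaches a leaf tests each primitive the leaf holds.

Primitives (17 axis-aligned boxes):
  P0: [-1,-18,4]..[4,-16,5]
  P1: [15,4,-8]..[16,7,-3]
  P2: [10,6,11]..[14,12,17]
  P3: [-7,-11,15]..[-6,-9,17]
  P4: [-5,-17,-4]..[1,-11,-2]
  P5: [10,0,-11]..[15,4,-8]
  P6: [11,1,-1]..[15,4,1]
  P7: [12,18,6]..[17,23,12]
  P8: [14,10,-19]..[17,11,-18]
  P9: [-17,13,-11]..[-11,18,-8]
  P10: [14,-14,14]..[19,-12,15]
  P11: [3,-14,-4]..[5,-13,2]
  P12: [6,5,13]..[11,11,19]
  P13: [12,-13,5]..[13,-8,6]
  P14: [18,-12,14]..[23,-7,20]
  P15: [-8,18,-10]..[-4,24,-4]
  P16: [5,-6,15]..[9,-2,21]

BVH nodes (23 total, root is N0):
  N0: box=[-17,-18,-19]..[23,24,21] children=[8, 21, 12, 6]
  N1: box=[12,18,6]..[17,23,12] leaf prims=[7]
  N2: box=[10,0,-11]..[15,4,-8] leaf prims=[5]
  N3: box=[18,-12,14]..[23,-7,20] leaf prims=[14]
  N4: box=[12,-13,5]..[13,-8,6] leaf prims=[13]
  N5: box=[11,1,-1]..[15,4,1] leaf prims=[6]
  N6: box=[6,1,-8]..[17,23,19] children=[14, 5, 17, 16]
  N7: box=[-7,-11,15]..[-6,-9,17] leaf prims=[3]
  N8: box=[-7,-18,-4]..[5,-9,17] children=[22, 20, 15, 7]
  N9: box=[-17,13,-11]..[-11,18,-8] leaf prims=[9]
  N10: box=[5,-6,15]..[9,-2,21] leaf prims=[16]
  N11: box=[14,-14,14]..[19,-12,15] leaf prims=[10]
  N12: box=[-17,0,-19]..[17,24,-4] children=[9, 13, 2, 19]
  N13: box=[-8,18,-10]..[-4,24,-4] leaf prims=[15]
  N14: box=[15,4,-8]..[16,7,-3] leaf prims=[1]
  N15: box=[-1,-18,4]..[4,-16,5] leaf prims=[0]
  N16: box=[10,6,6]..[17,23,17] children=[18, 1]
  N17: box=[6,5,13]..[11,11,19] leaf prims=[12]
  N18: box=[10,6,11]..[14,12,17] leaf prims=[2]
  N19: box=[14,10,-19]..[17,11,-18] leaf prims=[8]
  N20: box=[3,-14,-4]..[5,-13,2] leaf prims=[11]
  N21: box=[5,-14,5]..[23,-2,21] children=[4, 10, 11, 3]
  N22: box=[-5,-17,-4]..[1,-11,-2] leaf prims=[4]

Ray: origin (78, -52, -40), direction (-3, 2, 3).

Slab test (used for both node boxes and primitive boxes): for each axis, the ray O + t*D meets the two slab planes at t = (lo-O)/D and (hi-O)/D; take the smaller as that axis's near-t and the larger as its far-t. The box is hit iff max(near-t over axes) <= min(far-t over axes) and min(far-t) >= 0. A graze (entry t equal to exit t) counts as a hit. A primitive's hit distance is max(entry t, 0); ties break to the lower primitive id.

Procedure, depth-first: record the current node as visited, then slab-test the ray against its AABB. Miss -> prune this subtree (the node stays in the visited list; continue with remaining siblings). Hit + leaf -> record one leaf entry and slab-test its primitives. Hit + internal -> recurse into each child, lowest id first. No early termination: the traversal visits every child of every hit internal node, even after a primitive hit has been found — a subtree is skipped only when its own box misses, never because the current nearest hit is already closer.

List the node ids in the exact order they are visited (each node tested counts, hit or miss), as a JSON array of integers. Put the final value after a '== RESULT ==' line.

Trace the traversal:
N0 x:[55/3,95/3] y:[17,38] z:[7,61/3] -> hit [55/3,61/3], descend [6, 8, 12, 21]
  N6 x:[61/3,24] y:[53/2,75/2] z:[32/3,59/3] -> miss, prune
  N8 x:[73/3,85/3] y:[17,43/2] z:[12,19] -> miss, prune
  N12 x:[61/3,95/3] y:[26,38] z:[7,12] -> miss, prune
  N21 x:[55/3,73/3] y:[19,25] z:[15,61/3] -> hit [19,61/3], descend [3, 4, 10, 11]
    N3 x:[55/3,20] y:[20,45/2] z:[18,20] -> hit [20,20] leaf, test {P14@t=20}
    N4 x:[65/3,22] y:[39/2,22] z:[15,46/3] -> miss, prune
    N10 x:[23,73/3] y:[23,25] z:[55/3,61/3] -> miss, prune
    N11 x:[59/3,64/3] y:[19,20] z:[18,55/3] -> miss, prune

Visited [0, 6, 8, 12, 21, 3, 4, 10, 11]. Tests: 9 box, 1 leaf. Nearest: P14.

== RESULT ==
[0, 6, 8, 12, 21, 3, 4, 10, 11]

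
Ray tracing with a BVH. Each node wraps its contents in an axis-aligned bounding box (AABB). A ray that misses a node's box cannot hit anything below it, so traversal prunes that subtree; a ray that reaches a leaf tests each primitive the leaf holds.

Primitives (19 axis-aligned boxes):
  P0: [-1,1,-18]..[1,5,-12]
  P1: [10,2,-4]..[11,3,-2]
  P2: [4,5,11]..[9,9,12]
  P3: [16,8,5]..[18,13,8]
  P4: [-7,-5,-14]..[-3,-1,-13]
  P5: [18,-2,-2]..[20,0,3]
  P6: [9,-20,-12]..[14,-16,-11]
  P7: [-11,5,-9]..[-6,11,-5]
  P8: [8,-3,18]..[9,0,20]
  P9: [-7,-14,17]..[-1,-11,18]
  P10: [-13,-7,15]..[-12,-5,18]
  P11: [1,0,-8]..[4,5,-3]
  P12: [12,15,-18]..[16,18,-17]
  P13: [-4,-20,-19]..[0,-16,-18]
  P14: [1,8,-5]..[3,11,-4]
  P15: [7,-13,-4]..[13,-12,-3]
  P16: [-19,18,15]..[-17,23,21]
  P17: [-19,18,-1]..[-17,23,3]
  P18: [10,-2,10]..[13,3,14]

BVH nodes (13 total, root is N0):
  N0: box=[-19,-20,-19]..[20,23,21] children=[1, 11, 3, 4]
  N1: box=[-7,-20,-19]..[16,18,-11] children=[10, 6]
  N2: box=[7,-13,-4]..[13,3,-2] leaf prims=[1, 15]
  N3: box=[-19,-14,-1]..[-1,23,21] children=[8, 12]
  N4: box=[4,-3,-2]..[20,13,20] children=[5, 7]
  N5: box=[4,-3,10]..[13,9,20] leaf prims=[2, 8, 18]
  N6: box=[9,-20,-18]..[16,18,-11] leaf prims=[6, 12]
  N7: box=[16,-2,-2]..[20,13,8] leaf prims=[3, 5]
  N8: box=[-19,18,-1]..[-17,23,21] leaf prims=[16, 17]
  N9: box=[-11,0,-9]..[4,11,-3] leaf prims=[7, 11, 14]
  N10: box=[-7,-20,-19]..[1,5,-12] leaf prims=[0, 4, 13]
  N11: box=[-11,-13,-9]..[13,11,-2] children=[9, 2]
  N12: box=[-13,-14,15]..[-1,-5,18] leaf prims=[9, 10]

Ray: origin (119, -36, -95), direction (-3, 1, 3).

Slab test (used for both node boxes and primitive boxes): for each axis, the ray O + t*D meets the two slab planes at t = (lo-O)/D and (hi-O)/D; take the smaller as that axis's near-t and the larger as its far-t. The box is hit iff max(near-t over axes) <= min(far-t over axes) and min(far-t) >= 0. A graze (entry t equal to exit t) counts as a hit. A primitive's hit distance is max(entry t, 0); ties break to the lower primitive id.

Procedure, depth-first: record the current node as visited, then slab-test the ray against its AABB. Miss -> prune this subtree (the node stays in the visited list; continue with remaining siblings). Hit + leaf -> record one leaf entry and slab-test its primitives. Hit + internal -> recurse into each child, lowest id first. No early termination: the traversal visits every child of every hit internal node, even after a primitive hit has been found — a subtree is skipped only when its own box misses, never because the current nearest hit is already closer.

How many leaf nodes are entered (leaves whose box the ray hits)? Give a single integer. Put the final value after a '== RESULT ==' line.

Walk:
N0 x:[33,46] y:[16,59] z:[76/3,116/3] -> hit [33,116/3], descend [1, 3, 4, 11]
  N1 x:[103/3,42] y:[16,54] z:[76/3,28] -> miss, prune
  N3 x:[40,46] y:[22,59] z:[94/3,116/3] -> miss, prune
  N4 x:[33,115/3] y:[33,49] z:[31,115/3] -> hit [33,115/3], descend [5, 7]
    N5 x:[106/3,115/3] y:[33,45] z:[35,115/3] -> hit [106/3,115/3] leaf, test {P2(miss), P8(miss), P18@t=106/3}
    N7 x:[33,103/3] y:[34,49] z:[31,103/3] -> hit [34,103/3] leaf, test {P3(miss), P5(miss)}
  N11 x:[106/3,130/3] y:[23,47] z:[86/3,31] -> miss, prune

order=[0, 1, 3, 4, 5, 7, 11]  |boxes|=7  |leaves|=2  hit=P18

== RESULT ==
2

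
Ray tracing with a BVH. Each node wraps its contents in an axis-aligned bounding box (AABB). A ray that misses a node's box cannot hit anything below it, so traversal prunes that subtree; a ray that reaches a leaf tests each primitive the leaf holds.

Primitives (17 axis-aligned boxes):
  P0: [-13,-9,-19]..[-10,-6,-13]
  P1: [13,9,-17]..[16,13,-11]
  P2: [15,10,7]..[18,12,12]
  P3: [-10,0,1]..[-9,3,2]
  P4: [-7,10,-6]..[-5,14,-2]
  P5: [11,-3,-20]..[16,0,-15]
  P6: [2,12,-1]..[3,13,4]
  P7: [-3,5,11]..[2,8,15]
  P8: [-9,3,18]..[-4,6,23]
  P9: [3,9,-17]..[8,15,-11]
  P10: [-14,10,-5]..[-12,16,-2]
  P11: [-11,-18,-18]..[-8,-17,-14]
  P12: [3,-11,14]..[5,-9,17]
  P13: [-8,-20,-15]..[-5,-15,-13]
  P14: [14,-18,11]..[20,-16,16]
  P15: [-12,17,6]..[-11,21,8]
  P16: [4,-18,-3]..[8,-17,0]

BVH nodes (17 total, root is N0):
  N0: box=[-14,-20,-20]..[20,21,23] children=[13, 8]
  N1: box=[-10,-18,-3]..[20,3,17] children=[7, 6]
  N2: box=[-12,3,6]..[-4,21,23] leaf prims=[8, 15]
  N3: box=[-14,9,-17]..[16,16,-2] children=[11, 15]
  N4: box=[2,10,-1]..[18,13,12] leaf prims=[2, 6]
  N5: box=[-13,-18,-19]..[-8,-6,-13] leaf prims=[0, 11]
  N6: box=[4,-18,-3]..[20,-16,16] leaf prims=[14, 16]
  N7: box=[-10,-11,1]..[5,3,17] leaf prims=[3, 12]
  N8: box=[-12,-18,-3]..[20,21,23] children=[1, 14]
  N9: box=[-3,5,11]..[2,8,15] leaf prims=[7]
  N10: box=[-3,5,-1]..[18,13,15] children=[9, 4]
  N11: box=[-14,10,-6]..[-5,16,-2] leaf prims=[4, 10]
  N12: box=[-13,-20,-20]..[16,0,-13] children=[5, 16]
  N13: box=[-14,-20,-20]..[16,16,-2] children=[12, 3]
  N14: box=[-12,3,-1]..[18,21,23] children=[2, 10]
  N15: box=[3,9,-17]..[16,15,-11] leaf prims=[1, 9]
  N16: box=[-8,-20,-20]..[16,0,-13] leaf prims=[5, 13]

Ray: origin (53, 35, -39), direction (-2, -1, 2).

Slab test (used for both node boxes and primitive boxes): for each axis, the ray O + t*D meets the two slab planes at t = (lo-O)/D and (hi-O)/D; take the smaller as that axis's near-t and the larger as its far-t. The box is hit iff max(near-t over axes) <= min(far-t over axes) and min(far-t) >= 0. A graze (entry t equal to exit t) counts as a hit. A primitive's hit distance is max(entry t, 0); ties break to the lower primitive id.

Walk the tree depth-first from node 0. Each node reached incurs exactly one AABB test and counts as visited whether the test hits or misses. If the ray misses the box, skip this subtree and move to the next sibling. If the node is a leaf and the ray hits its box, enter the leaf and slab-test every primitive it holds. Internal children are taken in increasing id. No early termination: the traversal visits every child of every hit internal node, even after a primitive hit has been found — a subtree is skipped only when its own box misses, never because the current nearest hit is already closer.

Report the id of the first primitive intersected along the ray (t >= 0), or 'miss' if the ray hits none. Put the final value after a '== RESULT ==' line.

Traverse from the root:
N0 x:[33/2,67/2] y:[14,55] z:[19/2,31] -> hit [33/2,31], descend [8, 13]
  N8 x:[33/2,65/2] y:[14,53] z:[18,31] -> hit [18,31], descend [1, 14]
    N1 x:[33/2,63/2] y:[32,53] z:[18,28] -> miss, prune
    N14 x:[35/2,65/2] y:[14,32] z:[19,31] -> hit [19,31], descend [2, 10]
      N2 x:[57/2,65/2] y:[14,32] z:[45/2,31] -> hit [57/2,31] leaf, test {P8@t=29, P15(miss)}
      N10 x:[35/2,28] y:[22,30] z:[19,27] -> hit [22,27], descend [4, 9]
        N4 x:[35/2,51/2] y:[22,25] z:[19,51/2] -> hit [22,25] leaf, test {P2(miss), P6(miss)}
        N9 x:[51/2,28] y:[27,30] z:[25,27] -> hit [27,27] leaf, test {P7@t=27}
  N13 x:[37/2,67/2] y:[19,55] z:[19/2,37/2] -> miss, prune

order=[0, 8, 1, 14, 2, 10, 4, 9, 13]  |boxes|=9  |leaves|=3  hit=P7

== RESULT ==
7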